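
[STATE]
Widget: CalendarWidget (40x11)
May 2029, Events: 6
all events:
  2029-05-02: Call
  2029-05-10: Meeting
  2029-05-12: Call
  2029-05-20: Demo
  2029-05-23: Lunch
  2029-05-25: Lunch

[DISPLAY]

                May 2029                
Mo Tu We Th Fr Sa Su                    
    1  2*  3  4  5  6                   
 7  8  9 10* 11 12* 13                  
14 15 16 17 18 19 20*                   
21 22 23* 24 25* 26 27                  
28 29 30 31                             
                                        
                                        
                                        
                                        


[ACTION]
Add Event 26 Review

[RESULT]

                May 2029                
Mo Tu We Th Fr Sa Su                    
    1  2*  3  4  5  6                   
 7  8  9 10* 11 12* 13                  
14 15 16 17 18 19 20*                   
21 22 23* 24 25* 26* 27                 
28 29 30 31                             
                                        
                                        
                                        
                                        


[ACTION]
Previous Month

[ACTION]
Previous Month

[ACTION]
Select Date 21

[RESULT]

               March 2029               
Mo Tu We Th Fr Sa Su                    
          1  2  3  4                    
 5  6  7  8  9 10 11                    
12 13 14 15 16 17 18                    
19 20 [21] 22 23 24 25                  
26 27 28 29 30 31                       
                                        
                                        
                                        
                                        


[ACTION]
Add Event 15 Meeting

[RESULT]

               March 2029               
Mo Tu We Th Fr Sa Su                    
          1  2  3  4                    
 5  6  7  8  9 10 11                    
12 13 14 15* 16 17 18                   
19 20 [21] 22 23 24 25                  
26 27 28 29 30 31                       
                                        
                                        
                                        
                                        


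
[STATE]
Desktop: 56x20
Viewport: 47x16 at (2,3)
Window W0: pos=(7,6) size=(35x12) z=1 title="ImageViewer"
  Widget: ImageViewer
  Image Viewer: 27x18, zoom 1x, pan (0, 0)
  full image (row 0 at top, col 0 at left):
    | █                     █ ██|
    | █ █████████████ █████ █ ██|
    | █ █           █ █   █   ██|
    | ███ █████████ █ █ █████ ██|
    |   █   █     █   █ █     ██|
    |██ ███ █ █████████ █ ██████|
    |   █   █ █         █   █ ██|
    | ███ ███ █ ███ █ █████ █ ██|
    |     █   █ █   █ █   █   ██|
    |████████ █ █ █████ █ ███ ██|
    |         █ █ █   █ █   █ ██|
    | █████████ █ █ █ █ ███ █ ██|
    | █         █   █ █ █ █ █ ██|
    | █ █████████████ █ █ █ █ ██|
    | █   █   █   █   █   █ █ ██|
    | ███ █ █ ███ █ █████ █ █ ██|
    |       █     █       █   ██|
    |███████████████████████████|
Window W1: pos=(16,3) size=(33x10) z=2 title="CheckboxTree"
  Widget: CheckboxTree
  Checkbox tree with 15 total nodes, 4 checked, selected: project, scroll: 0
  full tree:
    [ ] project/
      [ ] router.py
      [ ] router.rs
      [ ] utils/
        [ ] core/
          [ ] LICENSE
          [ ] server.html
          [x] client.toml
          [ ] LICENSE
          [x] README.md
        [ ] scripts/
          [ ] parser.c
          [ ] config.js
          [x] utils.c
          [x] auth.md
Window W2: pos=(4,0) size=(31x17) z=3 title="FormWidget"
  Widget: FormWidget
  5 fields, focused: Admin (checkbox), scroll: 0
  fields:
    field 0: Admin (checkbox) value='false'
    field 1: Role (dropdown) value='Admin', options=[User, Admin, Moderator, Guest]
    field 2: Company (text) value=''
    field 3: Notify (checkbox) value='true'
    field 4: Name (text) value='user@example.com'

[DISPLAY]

  ┃> Admin:      [ ]            ┃━━━━━━━━━━━━━┓
  ┃  Role:       [Admin       ▼]┃             ┃
  ┃  Company:    [             ]┃─────────────┨
  ┃  Notify:     [x]            ┃             ┃
  ┃  Name:       [user@example.]┃             ┃
  ┃                             ┃             ┃
  ┃                             ┃             ┃
  ┃                             ┃             ┃
  ┃                             ┃             ┃
  ┃                             ┃━━━━━━━━━━━━━┛
  ┃                             ┃      ┃       
  ┃                             ┃      ┃       
  ┃                             ┃      ┃       
  ┗━━━━━━━━━━━━━━━━━━━━━━━━━━━━━┛      ┃       
     ┗━━━━━━━━━━━━━━━━━━━━━━━━━━━━━━━━━┛       
                                               


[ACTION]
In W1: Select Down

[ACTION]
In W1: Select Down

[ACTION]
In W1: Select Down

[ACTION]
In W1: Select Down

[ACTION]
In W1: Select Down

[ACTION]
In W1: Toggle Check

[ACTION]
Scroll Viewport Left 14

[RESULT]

    ┃> Admin:      [ ]            ┃━━━━━━━━━━━━
    ┃  Role:       [Admin       ▼]┃            
    ┃  Company:    [             ]┃────────────
    ┃  Notify:     [x]            ┃            
    ┃  Name:       [user@example.]┃            
    ┃                             ┃            
    ┃                             ┃            
    ┃                             ┃            
    ┃                             ┃            
    ┃                             ┃━━━━━━━━━━━━
    ┃                             ┃      ┃     
    ┃                             ┃      ┃     
    ┃                             ┃      ┃     
    ┗━━━━━━━━━━━━━━━━━━━━━━━━━━━━━┛      ┃     
       ┗━━━━━━━━━━━━━━━━━━━━━━━━━━━━━━━━━┛     
                                               


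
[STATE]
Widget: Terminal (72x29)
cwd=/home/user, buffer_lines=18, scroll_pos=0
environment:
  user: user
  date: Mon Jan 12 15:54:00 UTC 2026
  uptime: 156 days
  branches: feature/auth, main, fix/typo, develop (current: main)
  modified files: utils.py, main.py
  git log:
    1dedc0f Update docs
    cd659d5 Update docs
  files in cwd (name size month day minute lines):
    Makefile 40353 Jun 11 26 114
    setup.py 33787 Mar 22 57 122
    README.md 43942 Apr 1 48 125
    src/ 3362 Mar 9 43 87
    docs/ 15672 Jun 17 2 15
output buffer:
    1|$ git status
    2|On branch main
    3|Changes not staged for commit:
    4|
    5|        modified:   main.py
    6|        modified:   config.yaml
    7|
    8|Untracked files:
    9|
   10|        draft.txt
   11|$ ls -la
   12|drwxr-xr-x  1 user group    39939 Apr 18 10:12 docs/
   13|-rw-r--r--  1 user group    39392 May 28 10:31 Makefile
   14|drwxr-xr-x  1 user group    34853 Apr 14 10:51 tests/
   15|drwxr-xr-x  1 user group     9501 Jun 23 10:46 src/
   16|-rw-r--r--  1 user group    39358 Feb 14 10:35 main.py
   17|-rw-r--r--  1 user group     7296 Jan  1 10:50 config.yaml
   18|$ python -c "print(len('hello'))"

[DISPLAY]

$ git status                                                            
On branch main                                                          
Changes not staged for commit:                                          
                                                                        
        modified:   main.py                                             
        modified:   config.yaml                                         
                                                                        
Untracked files:                                                        
                                                                        
        draft.txt                                                       
$ ls -la                                                                
drwxr-xr-x  1 user group    39939 Apr 18 10:12 docs/                    
-rw-r--r--  1 user group    39392 May 28 10:31 Makefile                 
drwxr-xr-x  1 user group    34853 Apr 14 10:51 tests/                   
drwxr-xr-x  1 user group     9501 Jun 23 10:46 src/                     
-rw-r--r--  1 user group    39358 Feb 14 10:35 main.py                  
-rw-r--r--  1 user group     7296 Jan  1 10:50 config.yaml              
$ python -c "print(len('hello'))"                                       
$ █                                                                     
                                                                        
                                                                        
                                                                        
                                                                        
                                                                        
                                                                        
                                                                        
                                                                        
                                                                        
                                                                        


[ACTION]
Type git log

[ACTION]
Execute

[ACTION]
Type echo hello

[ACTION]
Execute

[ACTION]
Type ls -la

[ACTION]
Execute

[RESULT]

On branch main                                                          
Changes not staged for commit:                                          
                                                                        
        modified:   main.py                                             
        modified:   config.yaml                                         
                                                                        
Untracked files:                                                        
                                                                        
        draft.txt                                                       
$ ls -la                                                                
drwxr-xr-x  1 user group    39939 Apr 18 10:12 docs/                    
-rw-r--r--  1 user group    39392 May 28 10:31 Makefile                 
drwxr-xr-x  1 user group    34853 Apr 14 10:51 tests/                   
drwxr-xr-x  1 user group     9501 Jun 23 10:46 src/                     
-rw-r--r--  1 user group    39358 Feb 14 10:35 main.py                  
-rw-r--r--  1 user group     7296 Jan  1 10:50 config.yaml              
$ python -c "print(len('hello'))"                                       
$ git log                                                               
1dedc0f Update docs                                                     
cd659d5 Update docs                                                     
$ echo hello                                                            
hello                                                                   
$ ls -la                                                                
-rw-r--r--  1 user group    40353 Jun 11 10:26 Makefile                 
-rw-r--r--  1 user group    33787 Mar 22 10:57 setup.py                 
-rw-r--r--  1 user group    43942 Apr  1 10:48 README.md                
drwxr-xr-x  1 user group     3362 Mar  9 10:43 src/                     
drwxr-xr-x  1 user group    15672 Jun 17 10:02 docs/                    
$ █                                                                     


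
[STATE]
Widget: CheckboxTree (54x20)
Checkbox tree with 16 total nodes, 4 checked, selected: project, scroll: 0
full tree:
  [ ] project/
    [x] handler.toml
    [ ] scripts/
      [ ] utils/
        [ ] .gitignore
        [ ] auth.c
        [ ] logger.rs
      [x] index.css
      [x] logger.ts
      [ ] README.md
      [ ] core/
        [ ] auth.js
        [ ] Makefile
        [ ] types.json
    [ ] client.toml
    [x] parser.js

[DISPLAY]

>[-] project/                                         
   [x] handler.toml                                   
   [-] scripts/                                       
     [ ] utils/                                       
       [ ] .gitignore                                 
       [ ] auth.c                                     
       [ ] logger.rs                                  
     [x] index.css                                    
     [x] logger.ts                                    
     [ ] README.md                                    
     [ ] core/                                        
       [ ] auth.js                                    
       [ ] Makefile                                   
       [ ] types.json                                 
   [ ] client.toml                                    
   [x] parser.js                                      
                                                      
                                                      
                                                      
                                                      


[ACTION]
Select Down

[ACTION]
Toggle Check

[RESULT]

 [-] project/                                         
>  [ ] handler.toml                                   
   [-] scripts/                                       
     [ ] utils/                                       
       [ ] .gitignore                                 
       [ ] auth.c                                     
       [ ] logger.rs                                  
     [x] index.css                                    
     [x] logger.ts                                    
     [ ] README.md                                    
     [ ] core/                                        
       [ ] auth.js                                    
       [ ] Makefile                                   
       [ ] types.json                                 
   [ ] client.toml                                    
   [x] parser.js                                      
                                                      
                                                      
                                                      
                                                      


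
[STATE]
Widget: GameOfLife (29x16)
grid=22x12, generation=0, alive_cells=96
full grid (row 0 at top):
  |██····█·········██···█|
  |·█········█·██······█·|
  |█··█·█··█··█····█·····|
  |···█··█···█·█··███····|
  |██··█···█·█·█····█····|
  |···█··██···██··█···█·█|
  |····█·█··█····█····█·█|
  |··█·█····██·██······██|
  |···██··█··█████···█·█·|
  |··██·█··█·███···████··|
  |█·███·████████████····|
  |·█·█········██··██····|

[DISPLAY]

Gen: 0                       
██····█·········██···█       
·█········█·██······█·       
█··█·█··█··█····█·····       
···█··█···█·█··███····       
██··█···█·█·█····█····       
···█··██···██··█···█·█       
····█·█··█····█····█·█       
··█·█····██·██······██       
···██··█··█████···█·█·       
··██·█··█·███···████··       
█·███·████████████····       
·█·█········██··██····       
                             
                             
                             


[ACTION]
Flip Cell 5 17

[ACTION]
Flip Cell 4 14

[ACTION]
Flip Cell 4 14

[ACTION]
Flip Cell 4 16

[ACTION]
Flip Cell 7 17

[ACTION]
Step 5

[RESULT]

Gen: 5                       
···█··················       
·█··█·······█·█·······       
········█·█····██·····       
·········█··█···█·····       
···········██·█·······       
···········██·██··███·       
··█········██████·███·       
·····█······██·███···█       
·█···········██··█·█·█       
·····████·········█··█       
··█····█···········██·       
····███···············       
                             
                             
                             


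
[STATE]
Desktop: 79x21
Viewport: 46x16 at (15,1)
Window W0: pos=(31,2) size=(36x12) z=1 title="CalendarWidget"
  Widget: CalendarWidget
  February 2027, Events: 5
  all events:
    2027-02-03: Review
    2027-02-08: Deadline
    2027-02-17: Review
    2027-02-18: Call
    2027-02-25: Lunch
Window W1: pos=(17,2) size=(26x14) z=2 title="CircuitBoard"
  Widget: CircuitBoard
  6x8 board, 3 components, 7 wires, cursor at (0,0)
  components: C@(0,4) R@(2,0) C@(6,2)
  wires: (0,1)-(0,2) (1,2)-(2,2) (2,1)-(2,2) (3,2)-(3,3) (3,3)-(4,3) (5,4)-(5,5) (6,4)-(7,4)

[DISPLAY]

                                              
  ┏━━━━━━━━━━━━━━━━━━━━━━━━┓━━━━━━━━━━━━━━━━━━
  ┃ CircuitBoard           ┃dget              
  ┠────────────────────────┨──────────────────
  ┃   0 1 2 3 4 5          ┃ebruary 2027      
  ┃0  [.]  · ─ ·       C   ┃ Fr Sa Su         
  ┃                        ┃4  5  6  7        
  ┃1           ·           ┃1 12 13 14        
  ┃            │           ┃8* 19 20 21       
  ┃2   R   · ─ ·           ┃* 26 27 28        
  ┃                        ┃                  
  ┃3           · ─ ·       ┃                  
  ┃                │       ┃━━━━━━━━━━━━━━━━━━
  ┃4               ·       ┃                  
  ┗━━━━━━━━━━━━━━━━━━━━━━━━┛                  
                                              


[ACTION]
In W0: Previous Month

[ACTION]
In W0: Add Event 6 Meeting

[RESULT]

                                              
  ┏━━━━━━━━━━━━━━━━━━━━━━━━┓━━━━━━━━━━━━━━━━━━
  ┃ CircuitBoard           ┃dget              
  ┠────────────────────────┨──────────────────
  ┃   0 1 2 3 4 5          ┃January 2027      
  ┃0  [.]  · ─ ·       C   ┃ Fr Sa Su         
  ┃                        ┃  1  2  3         
  ┃1           ·           ┃7  8  9 10        
  ┃            │           ┃ 15 16 17         
  ┃2   R   · ─ ·           ┃ 22 23 24         
  ┃                        ┃ 29 30 31         
  ┃3           · ─ ·       ┃                  
  ┃                │       ┃━━━━━━━━━━━━━━━━━━
  ┃4               ·       ┃                  
  ┗━━━━━━━━━━━━━━━━━━━━━━━━┛                  
                                              


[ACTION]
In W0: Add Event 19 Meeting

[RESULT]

                                              
  ┏━━━━━━━━━━━━━━━━━━━━━━━━┓━━━━━━━━━━━━━━━━━━
  ┃ CircuitBoard           ┃dget              
  ┠────────────────────────┨──────────────────
  ┃   0 1 2 3 4 5          ┃January 2027      
  ┃0  [.]  · ─ ·       C   ┃ Fr Sa Su         
  ┃                        ┃  1  2  3         
  ┃1           ·           ┃7  8  9 10        
  ┃            │           ┃ 15 16 17         
  ┃2   R   · ─ ·           ┃1 22 23 24        
  ┃                        ┃ 29 30 31         
  ┃3           · ─ ·       ┃                  
  ┃                │       ┃━━━━━━━━━━━━━━━━━━
  ┃4               ·       ┃                  
  ┗━━━━━━━━━━━━━━━━━━━━━━━━┛                  
                                              


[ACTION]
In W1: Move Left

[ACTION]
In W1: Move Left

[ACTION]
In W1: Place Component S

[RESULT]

                                              
  ┏━━━━━━━━━━━━━━━━━━━━━━━━┓━━━━━━━━━━━━━━━━━━
  ┃ CircuitBoard           ┃dget              
  ┠────────────────────────┨──────────────────
  ┃   0 1 2 3 4 5          ┃January 2027      
  ┃0  [S]  · ─ ·       C   ┃ Fr Sa Su         
  ┃                        ┃  1  2  3         
  ┃1           ·           ┃7  8  9 10        
  ┃            │           ┃ 15 16 17         
  ┃2   R   · ─ ·           ┃1 22 23 24        
  ┃                        ┃ 29 30 31         
  ┃3           · ─ ·       ┃                  
  ┃                │       ┃━━━━━━━━━━━━━━━━━━
  ┃4               ·       ┃                  
  ┗━━━━━━━━━━━━━━━━━━━━━━━━┛                  
                                              


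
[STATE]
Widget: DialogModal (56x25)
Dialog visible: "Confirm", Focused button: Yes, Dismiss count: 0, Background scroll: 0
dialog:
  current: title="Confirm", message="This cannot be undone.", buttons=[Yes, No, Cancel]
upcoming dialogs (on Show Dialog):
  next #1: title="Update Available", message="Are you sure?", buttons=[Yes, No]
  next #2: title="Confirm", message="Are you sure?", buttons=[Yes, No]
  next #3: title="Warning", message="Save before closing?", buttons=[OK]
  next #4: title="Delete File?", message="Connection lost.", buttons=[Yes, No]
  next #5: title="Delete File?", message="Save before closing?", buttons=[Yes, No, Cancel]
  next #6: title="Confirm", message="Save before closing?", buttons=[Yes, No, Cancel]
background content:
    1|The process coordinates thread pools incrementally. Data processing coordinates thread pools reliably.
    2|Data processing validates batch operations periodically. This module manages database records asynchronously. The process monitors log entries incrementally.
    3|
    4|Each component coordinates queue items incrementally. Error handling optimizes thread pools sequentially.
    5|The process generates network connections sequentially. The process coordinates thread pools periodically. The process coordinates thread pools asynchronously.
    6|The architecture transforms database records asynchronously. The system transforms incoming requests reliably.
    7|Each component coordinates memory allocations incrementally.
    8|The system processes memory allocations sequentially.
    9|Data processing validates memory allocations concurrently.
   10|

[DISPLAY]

The process coordinates thread pools incrementally. Data
Data processing validates batch operations periodically.
                                                        
Each component coordinates queue items incrementally. Er
The process generates network connections sequentially. 
The architecture transforms database records asynchronou
Each component coordinates memory allocations incrementa
The system processes memory allocations sequentially.   
Data processing validates memory allocations concurrentl
                                                        
               ┌────────────────────────┐               
               │        Confirm         │               
               │ This cannot be undone. │               
               │  [Yes]  No   Cancel    │               
               └────────────────────────┘               
                                                        
                                                        
                                                        
                                                        
                                                        
                                                        
                                                        
                                                        
                                                        
                                                        


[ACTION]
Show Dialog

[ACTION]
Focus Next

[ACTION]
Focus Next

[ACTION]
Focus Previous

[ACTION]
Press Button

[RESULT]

The process coordinates thread pools incrementally. Data
Data processing validates batch operations periodically.
                                                        
Each component coordinates queue items incrementally. Er
The process generates network connections sequentially. 
The architecture transforms database records asynchronou
Each component coordinates memory allocations incrementa
The system processes memory allocations sequentially.   
Data processing validates memory allocations concurrentl
                                                        
                                                        
                                                        
                                                        
                                                        
                                                        
                                                        
                                                        
                                                        
                                                        
                                                        
                                                        
                                                        
                                                        
                                                        
                                                        


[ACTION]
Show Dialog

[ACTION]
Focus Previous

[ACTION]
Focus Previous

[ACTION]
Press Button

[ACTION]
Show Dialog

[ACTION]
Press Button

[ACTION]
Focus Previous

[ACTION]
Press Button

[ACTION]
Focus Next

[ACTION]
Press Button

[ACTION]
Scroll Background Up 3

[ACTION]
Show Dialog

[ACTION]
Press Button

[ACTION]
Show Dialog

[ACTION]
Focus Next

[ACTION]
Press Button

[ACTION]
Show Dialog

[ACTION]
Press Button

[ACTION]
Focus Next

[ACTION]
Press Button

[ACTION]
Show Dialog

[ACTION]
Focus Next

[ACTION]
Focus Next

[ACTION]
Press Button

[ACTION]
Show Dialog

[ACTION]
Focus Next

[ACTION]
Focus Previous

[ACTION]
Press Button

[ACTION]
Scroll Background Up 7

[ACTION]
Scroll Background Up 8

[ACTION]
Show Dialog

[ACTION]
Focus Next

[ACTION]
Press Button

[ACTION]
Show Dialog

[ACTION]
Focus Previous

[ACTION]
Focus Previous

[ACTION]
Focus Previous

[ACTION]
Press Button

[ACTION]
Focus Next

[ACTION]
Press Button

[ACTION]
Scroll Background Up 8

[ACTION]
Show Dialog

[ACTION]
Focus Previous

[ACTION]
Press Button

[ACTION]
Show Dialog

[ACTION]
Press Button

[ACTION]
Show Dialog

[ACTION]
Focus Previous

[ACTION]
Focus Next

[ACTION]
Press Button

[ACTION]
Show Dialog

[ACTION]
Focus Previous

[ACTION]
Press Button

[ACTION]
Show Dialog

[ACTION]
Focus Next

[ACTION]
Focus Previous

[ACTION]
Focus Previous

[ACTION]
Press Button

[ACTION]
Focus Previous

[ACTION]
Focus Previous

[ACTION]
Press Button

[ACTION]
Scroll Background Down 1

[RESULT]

Data processing validates batch operations periodically.
                                                        
Each component coordinates queue items incrementally. Er
The process generates network connections sequentially. 
The architecture transforms database records asynchronou
Each component coordinates memory allocations incrementa
The system processes memory allocations sequentially.   
Data processing validates memory allocations concurrentl
                                                        
                                                        
                                                        
                                                        
                                                        
                                                        
                                                        
                                                        
                                                        
                                                        
                                                        
                                                        
                                                        
                                                        
                                                        
                                                        
                                                        


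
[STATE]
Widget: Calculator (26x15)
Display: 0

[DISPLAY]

                         0
┌───┬───┬───┬───┐         
│ 7 │ 8 │ 9 │ ÷ │         
├───┼───┼───┼───┤         
│ 4 │ 5 │ 6 │ × │         
├───┼───┼───┼───┤         
│ 1 │ 2 │ 3 │ - │         
├───┼───┼───┼───┤         
│ 0 │ . │ = │ + │         
├───┼───┼───┼───┤         
│ C │ MC│ MR│ M+│         
└───┴───┴───┴───┘         
                          
                          
                          


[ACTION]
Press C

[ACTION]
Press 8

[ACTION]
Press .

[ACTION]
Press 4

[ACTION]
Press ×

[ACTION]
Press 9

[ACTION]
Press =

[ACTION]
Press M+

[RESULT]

                      75.6
┌───┬───┬───┬───┐         
│ 7 │ 8 │ 9 │ ÷ │         
├───┼───┼───┼───┤         
│ 4 │ 5 │ 6 │ × │         
├───┼───┼───┼───┤         
│ 1 │ 2 │ 3 │ - │         
├───┼───┼───┼───┤         
│ 0 │ . │ = │ + │         
├───┼───┼───┼───┤         
│ C │ MC│ MR│ M+│         
└───┴───┴───┴───┘         
                          
                          
                          


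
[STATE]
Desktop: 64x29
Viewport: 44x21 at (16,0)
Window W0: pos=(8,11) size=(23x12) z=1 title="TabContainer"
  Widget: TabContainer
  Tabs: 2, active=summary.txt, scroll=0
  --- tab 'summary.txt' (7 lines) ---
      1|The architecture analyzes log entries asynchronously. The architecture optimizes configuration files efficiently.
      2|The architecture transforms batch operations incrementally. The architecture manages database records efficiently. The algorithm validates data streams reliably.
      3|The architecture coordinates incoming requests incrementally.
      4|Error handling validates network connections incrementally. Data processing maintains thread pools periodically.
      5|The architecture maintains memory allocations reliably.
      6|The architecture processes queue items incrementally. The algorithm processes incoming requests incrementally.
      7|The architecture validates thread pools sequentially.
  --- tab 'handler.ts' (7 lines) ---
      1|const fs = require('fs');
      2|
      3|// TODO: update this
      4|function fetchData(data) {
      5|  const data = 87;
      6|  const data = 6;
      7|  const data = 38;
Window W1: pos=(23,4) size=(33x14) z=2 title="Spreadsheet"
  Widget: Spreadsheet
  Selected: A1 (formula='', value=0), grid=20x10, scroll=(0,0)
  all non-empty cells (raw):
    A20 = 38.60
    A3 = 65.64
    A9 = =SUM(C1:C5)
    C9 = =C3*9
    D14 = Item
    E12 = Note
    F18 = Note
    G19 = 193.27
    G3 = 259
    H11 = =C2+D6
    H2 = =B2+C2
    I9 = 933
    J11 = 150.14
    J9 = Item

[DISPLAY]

                                            
                                            
                                            
                                            
       ┏━━━━━━━━━━━━━━━━━━━━━━━━━━━━━━━┓    
       ┃ Spreadsheet                   ┃    
       ┠───────────────────────────────┨    
       ┃A1:                            ┃    
       ┃       A       B       C       ┃    
       ┃-------------------------------┃    
       ┃  1      [0]       0       0   ┃    
━━━━━━━┃  2        0       0       0   ┃    
tainer ┃  3    65.64       0       0   ┃    
───────┃  4        0       0       0   ┃    
y.txt]│┃  5        0       0       0   ┃    
───────┃  6        0       0       0   ┃    
hitectu┃  7        0       0       0   ┃    
hitectu┗━━━━━━━━━━━━━━━━━━━━━━━━━━━━━━━┛    
hitecture coor┃                             
andling valida┃                             
hitecture main┃                             


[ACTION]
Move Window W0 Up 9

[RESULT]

                                            
                                            
━━━━━━━━━━━━━━┓                             
tainer        ┃                             
───────┏━━━━━━━━━━━━━━━━━━━━━━━━━━━━━━━┓    
y.txt]│┃ Spreadsheet                   ┃    
───────┠───────────────────────────────┨    
hitectu┃A1:                            ┃    
hitectu┃       A       B       C       ┃    
hitectu┃-------------------------------┃    
andling┃  1      [0]       0       0   ┃    
hitectu┃  2        0       0       0   ┃    
hitectu┃  3    65.64       0       0   ┃    
━━━━━━━┃  4        0       0       0   ┃    
       ┃  5        0       0       0   ┃    
       ┃  6        0       0       0   ┃    
       ┃  7        0       0       0   ┃    
       ┗━━━━━━━━━━━━━━━━━━━━━━━━━━━━━━━┛    
                                            
                                            
                                            


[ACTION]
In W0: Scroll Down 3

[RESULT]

                                            
                                            
━━━━━━━━━━━━━━┓                             
tainer        ┃                             
───────┏━━━━━━━━━━━━━━━━━━━━━━━━━━━━━━━┓    
y.txt]│┃ Spreadsheet                   ┃    
───────┠───────────────────────────────┨    
andling┃A1:                            ┃    
hitectu┃       A       B       C       ┃    
hitectu┃-------------------------------┃    
hitectu┃  1      [0]       0       0   ┃    
       ┃  2        0       0       0   ┃    
       ┃  3    65.64       0       0   ┃    
━━━━━━━┃  4        0       0       0   ┃    
       ┃  5        0       0       0   ┃    
       ┃  6        0       0       0   ┃    
       ┃  7        0       0       0   ┃    
       ┗━━━━━━━━━━━━━━━━━━━━━━━━━━━━━━━┛    
                                            
                                            
                                            


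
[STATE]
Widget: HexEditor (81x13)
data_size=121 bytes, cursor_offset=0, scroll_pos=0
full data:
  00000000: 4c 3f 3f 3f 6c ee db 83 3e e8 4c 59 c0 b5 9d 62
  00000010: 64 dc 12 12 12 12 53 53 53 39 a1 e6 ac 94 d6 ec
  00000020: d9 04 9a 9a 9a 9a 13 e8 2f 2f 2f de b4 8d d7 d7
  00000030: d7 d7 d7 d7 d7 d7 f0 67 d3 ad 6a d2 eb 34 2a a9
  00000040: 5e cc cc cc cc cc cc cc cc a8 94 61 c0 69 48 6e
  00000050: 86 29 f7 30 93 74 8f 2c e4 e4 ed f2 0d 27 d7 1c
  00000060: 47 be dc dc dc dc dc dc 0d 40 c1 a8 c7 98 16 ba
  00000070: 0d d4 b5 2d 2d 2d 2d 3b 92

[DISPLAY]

00000000  4C 3f 3f 3f 6c ee db 83  3e e8 4c 59 c0 b5 9d 62  |L???l...>.LY...b|   
00000010  64 dc 12 12 12 12 53 53  53 39 a1 e6 ac 94 d6 ec  |d.....SSS9......|   
00000020  d9 04 9a 9a 9a 9a 13 e8  2f 2f 2f de b4 8d d7 d7  |........///.....|   
00000030  d7 d7 d7 d7 d7 d7 f0 67  d3 ad 6a d2 eb 34 2a a9  |.......g..j..4*.|   
00000040  5e cc cc cc cc cc cc cc  cc a8 94 61 c0 69 48 6e  |^..........a.iHn|   
00000050  86 29 f7 30 93 74 8f 2c  e4 e4 ed f2 0d 27 d7 1c  |.).0.t.,.....'..|   
00000060  47 be dc dc dc dc dc dc  0d 40 c1 a8 c7 98 16 ba  |G........@......|   
00000070  0d d4 b5 2d 2d 2d 2d 3b  92                       |...----;.       |   
                                                                                 
                                                                                 
                                                                                 
                                                                                 
                                                                                 


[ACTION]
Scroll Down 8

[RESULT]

00000070  0d d4 b5 2d 2d 2d 2d 3b  92                       |...----;.       |   
                                                                                 
                                                                                 
                                                                                 
                                                                                 
                                                                                 
                                                                                 
                                                                                 
                                                                                 
                                                                                 
                                                                                 
                                                                                 
                                                                                 


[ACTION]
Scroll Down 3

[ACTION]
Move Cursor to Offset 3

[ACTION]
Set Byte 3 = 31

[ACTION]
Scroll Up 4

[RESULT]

00000030  d7 d7 d7 d7 d7 d7 f0 67  d3 ad 6a d2 eb 34 2a a9  |.......g..j..4*.|   
00000040  5e cc cc cc cc cc cc cc  cc a8 94 61 c0 69 48 6e  |^..........a.iHn|   
00000050  86 29 f7 30 93 74 8f 2c  e4 e4 ed f2 0d 27 d7 1c  |.).0.t.,.....'..|   
00000060  47 be dc dc dc dc dc dc  0d 40 c1 a8 c7 98 16 ba  |G........@......|   
00000070  0d d4 b5 2d 2d 2d 2d 3b  92                       |...----;.       |   
                                                                                 
                                                                                 
                                                                                 
                                                                                 
                                                                                 
                                                                                 
                                                                                 
                                                                                 
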